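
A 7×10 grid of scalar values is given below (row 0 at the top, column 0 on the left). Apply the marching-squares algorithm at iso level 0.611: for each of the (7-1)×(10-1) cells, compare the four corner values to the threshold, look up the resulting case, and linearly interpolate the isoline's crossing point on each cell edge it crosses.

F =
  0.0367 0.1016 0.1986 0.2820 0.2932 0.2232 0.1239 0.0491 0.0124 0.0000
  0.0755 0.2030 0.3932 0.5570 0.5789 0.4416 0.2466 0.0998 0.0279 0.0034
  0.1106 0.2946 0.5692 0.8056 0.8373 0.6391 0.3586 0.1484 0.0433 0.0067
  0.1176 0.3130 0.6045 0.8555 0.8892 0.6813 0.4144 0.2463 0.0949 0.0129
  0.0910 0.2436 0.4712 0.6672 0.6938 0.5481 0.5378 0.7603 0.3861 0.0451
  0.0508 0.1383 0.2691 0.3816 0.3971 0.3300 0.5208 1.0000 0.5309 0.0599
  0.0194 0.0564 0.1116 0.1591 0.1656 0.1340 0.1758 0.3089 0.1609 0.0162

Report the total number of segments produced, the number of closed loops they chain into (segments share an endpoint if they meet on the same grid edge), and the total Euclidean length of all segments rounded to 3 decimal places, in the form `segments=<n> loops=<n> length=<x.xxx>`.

segments=18 loops=2 length=15.320

cell (1,2): code 0100 → (1.217,3.000)–(2.000,2.177)
cell (1,3): code 1100 → (1.124,4.000)–(1.217,3.000)
cell (1,4): code 1100 → (1.858,5.000)–(1.124,4.000)
cell (1,5): code 1000 → (2.000,5.100)–(1.858,5.000)
cell (2,2): code 0110 → (2.000,2.177)–(3.000,2.026)
cell (2,5): code 1001 → (3.000,5.263)–(2.000,5.100)
cell (3,2): code 0110 → (3.000,2.026)–(4.000,2.713)
cell (3,4): code 1011 → (4.000,4.568)–(3.528,5.000)
cell (3,5): code 0001 → (3.528,5.000)–(3.000,5.263)
cell (3,6): code 0100 → (3.710,7.000)–(4.000,6.329)
cell (3,7): code 1000 → (4.000,7.399)–(3.710,7.000)
cell (4,2): code 0010 → (4.000,2.713)–(4.197,3.000)
cell (4,3): code 0011 → (4.197,3.000)–(4.279,4.000)
cell (4,4): code 0001 → (4.279,4.000)–(4.000,4.568)
cell (4,6): code 0110 → (4.000,6.329)–(5.000,6.188)
cell (4,7): code 1001 → (5.000,7.829)–(4.000,7.399)
cell (5,6): code 0010 → (5.000,6.188)–(5.563,7.000)
cell (5,7): code 0001 → (5.563,7.000)–(5.000,7.829)
total: 18 segments, chained into 2 closed loop(s), length Σ = 15.319629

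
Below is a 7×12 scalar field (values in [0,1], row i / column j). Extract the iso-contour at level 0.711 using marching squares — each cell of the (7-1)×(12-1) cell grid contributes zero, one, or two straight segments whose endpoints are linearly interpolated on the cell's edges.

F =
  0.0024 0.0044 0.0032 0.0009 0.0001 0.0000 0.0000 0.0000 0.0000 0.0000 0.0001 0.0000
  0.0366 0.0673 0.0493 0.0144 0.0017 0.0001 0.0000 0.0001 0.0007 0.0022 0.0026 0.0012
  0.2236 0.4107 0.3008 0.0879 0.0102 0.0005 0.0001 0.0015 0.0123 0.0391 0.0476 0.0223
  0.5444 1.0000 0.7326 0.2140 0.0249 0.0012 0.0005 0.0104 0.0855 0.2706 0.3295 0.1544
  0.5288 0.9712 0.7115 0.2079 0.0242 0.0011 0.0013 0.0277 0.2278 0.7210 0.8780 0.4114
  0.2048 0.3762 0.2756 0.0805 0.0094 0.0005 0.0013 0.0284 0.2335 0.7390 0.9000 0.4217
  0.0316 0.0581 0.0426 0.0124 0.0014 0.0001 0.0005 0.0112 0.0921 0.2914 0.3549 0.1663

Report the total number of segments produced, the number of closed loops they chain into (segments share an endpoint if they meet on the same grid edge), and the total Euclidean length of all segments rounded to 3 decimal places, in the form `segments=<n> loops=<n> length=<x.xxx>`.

segments=16 loops=2 length=10.976

cell (2,0): code 0100 → (2.510,1.000)–(3.000,0.366)
cell (2,1): code 1100 → (2.950,2.000)–(2.510,1.000)
cell (2,2): code 1000 → (3.000,2.042)–(2.950,2.000)
cell (3,0): code 0110 → (3.000,0.366)–(4.000,0.412)
cell (3,2): code 1001 → (4.000,2.001)–(3.000,2.042)
cell (3,8): code 0100 → (3.978,9.000)–(4.000,8.980)
cell (3,9): code 1100 → (3.696,10.000)–(3.978,9.000)
cell (3,10): code 1000 → (4.000,10.358)–(3.696,10.000)
cell (4,0): code 0010 → (4.000,0.412)–(4.437,1.000)
cell (4,1): code 0011 → (4.437,1.000)–(4.001,2.000)
cell (4,2): code 0001 → (4.001,2.000)–(4.000,2.001)
cell (4,8): code 0110 → (4.000,8.980)–(5.000,8.945)
cell (4,10): code 1001 → (5.000,10.395)–(4.000,10.358)
cell (5,8): code 0010 → (5.000,8.945)–(5.063,9.000)
cell (5,9): code 0011 → (5.063,9.000)–(5.347,10.000)
cell (5,10): code 0001 → (5.347,10.000)–(5.000,10.395)
total: 16 segments, chained into 2 closed loop(s), length Σ = 10.976062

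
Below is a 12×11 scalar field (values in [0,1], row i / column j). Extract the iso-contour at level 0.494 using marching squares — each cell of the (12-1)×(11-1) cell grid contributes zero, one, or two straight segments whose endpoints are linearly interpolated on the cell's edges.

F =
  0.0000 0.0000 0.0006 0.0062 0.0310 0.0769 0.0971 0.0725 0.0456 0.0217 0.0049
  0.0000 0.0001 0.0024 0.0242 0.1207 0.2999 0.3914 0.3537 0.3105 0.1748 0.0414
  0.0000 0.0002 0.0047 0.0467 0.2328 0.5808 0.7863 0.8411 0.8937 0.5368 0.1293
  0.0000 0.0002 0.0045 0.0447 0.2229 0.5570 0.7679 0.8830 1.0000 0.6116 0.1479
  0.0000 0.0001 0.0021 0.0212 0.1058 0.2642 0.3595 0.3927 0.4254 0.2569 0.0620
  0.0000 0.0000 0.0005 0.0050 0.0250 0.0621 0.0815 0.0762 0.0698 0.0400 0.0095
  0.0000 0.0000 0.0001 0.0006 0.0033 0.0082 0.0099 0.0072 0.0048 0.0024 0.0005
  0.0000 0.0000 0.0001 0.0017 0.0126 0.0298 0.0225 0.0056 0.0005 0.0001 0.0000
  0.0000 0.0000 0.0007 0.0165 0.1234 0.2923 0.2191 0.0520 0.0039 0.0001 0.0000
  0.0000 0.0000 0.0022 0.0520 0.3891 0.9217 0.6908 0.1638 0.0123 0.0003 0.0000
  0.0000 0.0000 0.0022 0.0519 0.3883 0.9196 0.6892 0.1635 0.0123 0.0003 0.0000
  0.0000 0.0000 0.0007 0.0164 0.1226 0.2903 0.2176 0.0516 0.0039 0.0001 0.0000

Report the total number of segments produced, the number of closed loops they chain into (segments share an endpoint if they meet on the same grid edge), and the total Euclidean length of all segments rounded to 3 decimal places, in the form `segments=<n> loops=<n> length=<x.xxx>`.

segments=22 loops=2 length=19.046

cell (1,4): code 0100 → (1.691,5.000)–(2.000,4.751)
cell (1,5): code 1100 → (1.260,6.000)–(1.691,5.000)
cell (1,6): code 1100 → (1.288,7.000)–(1.260,6.000)
cell (1,7): code 1100 → (1.315,8.000)–(1.288,7.000)
cell (1,8): code 1100 → (1.882,9.000)–(1.315,8.000)
cell (1,9): code 1000 → (2.000,9.105)–(1.882,9.000)
cell (2,4): code 0110 → (2.000,4.751)–(3.000,4.811)
cell (2,9): code 1001 → (3.000,9.254)–(2.000,9.105)
cell (3,4): code 0010 → (3.000,4.811)–(3.215,5.000)
cell (3,5): code 0011 → (3.215,5.000)–(3.671,6.000)
cell (3,6): code 0011 → (3.671,6.000)–(3.793,7.000)
cell (3,7): code 0011 → (3.793,7.000)–(3.881,8.000)
cell (3,8): code 0011 → (3.881,8.000)–(3.332,9.000)
cell (3,9): code 0001 → (3.332,9.000)–(3.000,9.254)
cell (8,4): code 0100 → (8.320,5.000)–(9.000,4.197)
cell (8,5): code 1100 → (8.583,6.000)–(8.320,5.000)
cell (8,6): code 1000 → (9.000,6.373)–(8.583,6.000)
cell (9,4): code 0110 → (9.000,4.197)–(10.000,4.199)
cell (9,6): code 1001 → (10.000,6.371)–(9.000,6.373)
cell (10,4): code 0010 → (10.000,4.199)–(10.676,5.000)
cell (10,5): code 0011 → (10.676,5.000)–(10.414,6.000)
cell (10,6): code 0001 → (10.414,6.000)–(10.000,6.371)
total: 22 segments, chained into 2 closed loop(s), length Σ = 19.045973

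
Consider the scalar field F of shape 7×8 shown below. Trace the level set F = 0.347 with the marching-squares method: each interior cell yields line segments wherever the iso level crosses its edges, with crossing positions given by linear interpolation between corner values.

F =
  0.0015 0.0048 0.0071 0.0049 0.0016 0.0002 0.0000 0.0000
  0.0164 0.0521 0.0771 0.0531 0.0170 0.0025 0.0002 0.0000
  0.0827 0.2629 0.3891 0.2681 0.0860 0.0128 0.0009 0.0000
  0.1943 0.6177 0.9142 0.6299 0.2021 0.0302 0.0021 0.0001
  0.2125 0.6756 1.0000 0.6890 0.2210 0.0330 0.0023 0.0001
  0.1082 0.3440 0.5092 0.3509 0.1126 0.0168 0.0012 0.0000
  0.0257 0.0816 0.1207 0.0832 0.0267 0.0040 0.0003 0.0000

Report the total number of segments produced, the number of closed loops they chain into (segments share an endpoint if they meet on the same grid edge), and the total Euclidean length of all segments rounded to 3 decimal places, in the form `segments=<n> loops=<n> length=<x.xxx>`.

cell (1,1): code 0100 → (1.865,2.000)–(2.000,1.666)
cell (1,2): code 1000 → (2.000,2.348)–(1.865,2.000)
cell (2,0): code 0100 → (2.237,1.000)–(3.000,0.361)
cell (2,1): code 1110 → (2.000,1.666)–(2.237,1.000)
cell (2,2): code 1101 → (2.218,3.000)–(2.000,2.348)
cell (2,3): code 1000 → (3.000,3.661)–(2.218,3.000)
cell (3,0): code 0110 → (3.000,0.361)–(4.000,0.290)
cell (3,3): code 1001 → (4.000,3.731)–(3.000,3.661)
cell (4,0): code 0010 → (4.000,0.290)–(4.991,1.000)
cell (4,1): code 0111 → (4.991,1.000)–(5.000,1.018)
cell (4,3): code 1001 → (5.000,3.016)–(4.000,3.731)
cell (5,1): code 0010 → (5.000,1.018)–(5.418,2.000)
cell (5,2): code 0011 → (5.418,2.000)–(5.015,3.000)
cell (5,3): code 0001 → (5.015,3.000)–(5.000,3.016)
total: 14 segments, chained into 1 closed loop(s), length Σ = 10.787293

segments=14 loops=1 length=10.787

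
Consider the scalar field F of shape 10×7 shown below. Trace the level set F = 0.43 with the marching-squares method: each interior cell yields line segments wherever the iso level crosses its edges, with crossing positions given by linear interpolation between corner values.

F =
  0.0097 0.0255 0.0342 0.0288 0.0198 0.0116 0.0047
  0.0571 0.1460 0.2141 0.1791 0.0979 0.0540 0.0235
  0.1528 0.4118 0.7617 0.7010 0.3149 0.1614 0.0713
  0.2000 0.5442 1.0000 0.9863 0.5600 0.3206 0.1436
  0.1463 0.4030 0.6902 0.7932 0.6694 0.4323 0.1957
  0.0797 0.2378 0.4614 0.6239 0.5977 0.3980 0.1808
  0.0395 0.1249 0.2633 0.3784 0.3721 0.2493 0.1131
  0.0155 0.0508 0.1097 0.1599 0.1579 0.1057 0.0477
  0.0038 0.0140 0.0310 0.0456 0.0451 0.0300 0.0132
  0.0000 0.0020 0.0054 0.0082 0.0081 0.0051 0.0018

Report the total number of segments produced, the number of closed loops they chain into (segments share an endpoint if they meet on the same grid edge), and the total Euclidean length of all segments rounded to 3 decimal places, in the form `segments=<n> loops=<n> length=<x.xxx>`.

segments=18 loops=1 length=13.370

cell (1,1): code 0100 → (1.394,2.000)–(2.000,1.052)
cell (1,2): code 1100 → (1.481,3.000)–(1.394,2.000)
cell (1,3): code 1000 → (2.000,3.702)–(1.481,3.000)
cell (2,0): code 0100 → (2.137,1.000)–(3.000,0.668)
cell (2,1): code 1110 → (2.000,1.052)–(2.137,1.000)
cell (2,3): code 1101 → (2.470,4.000)–(2.000,3.702)
cell (2,4): code 1000 → (3.000,4.543)–(2.470,4.000)
cell (3,0): code 0010 → (3.000,0.668)–(3.809,1.000)
cell (3,1): code 0111 → (3.809,1.000)–(4.000,1.094)
cell (3,4): code 1101 → (3.979,5.000)–(3.000,4.543)
cell (3,5): code 1000 → (4.000,5.010)–(3.979,5.000)
cell (4,1): code 0110 → (4.000,1.094)–(5.000,1.860)
cell (4,4): code 1011 → (5.000,4.840)–(4.067,5.000)
cell (4,5): code 0001 → (4.067,5.000)–(4.000,5.010)
cell (5,1): code 0010 → (5.000,1.860)–(5.159,2.000)
cell (5,2): code 0011 → (5.159,2.000)–(5.790,3.000)
cell (5,3): code 0011 → (5.790,3.000)–(5.743,4.000)
cell (5,4): code 0001 → (5.743,4.000)–(5.000,4.840)
total: 18 segments, chained into 1 closed loop(s), length Σ = 13.369757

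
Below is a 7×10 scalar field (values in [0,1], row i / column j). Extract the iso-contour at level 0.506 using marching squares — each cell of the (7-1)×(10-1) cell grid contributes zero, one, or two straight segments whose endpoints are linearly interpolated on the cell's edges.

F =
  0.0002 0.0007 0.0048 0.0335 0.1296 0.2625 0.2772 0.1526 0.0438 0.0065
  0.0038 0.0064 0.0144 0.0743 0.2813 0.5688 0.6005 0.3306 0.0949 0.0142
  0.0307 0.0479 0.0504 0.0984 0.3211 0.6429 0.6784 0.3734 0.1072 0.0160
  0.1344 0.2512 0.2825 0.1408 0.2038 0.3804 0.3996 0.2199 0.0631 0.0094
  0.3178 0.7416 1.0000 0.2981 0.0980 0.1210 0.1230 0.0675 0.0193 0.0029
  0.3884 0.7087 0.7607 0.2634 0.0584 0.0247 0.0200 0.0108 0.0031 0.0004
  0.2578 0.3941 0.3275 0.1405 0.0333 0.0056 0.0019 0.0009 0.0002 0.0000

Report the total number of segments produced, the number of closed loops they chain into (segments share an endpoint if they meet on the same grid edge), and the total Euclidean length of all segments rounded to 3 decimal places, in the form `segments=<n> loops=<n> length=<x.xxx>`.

cell (0,4): code 0100 → (0.795,5.000)–(1.000,4.782)
cell (0,5): code 1100 → (0.708,6.000)–(0.795,5.000)
cell (0,6): code 1000 → (1.000,6.350)–(0.708,6.000)
cell (1,4): code 0110 → (1.000,4.782)–(2.000,4.575)
cell (1,6): code 1001 → (2.000,6.565)–(1.000,6.350)
cell (2,4): code 0010 → (2.000,4.575)–(2.522,5.000)
cell (2,5): code 0011 → (2.522,5.000)–(2.618,6.000)
cell (2,6): code 0001 → (2.618,6.000)–(2.000,6.565)
cell (3,0): code 0100 → (3.520,1.000)–(4.000,0.444)
cell (3,1): code 1100 → (3.311,2.000)–(3.520,1.000)
cell (3,2): code 1000 → (4.000,2.704)–(3.311,2.000)
cell (4,0): code 0110 → (4.000,0.444)–(5.000,0.367)
cell (4,2): code 1001 → (5.000,2.512)–(4.000,2.704)
cell (5,0): code 0010 → (5.000,0.367)–(5.644,1.000)
cell (5,1): code 0011 → (5.644,1.000)–(5.588,2.000)
cell (5,2): code 0001 → (5.588,2.000)–(5.000,2.512)
total: 16 segments, chained into 2 closed loop(s), length Σ = 13.765386

segments=16 loops=2 length=13.765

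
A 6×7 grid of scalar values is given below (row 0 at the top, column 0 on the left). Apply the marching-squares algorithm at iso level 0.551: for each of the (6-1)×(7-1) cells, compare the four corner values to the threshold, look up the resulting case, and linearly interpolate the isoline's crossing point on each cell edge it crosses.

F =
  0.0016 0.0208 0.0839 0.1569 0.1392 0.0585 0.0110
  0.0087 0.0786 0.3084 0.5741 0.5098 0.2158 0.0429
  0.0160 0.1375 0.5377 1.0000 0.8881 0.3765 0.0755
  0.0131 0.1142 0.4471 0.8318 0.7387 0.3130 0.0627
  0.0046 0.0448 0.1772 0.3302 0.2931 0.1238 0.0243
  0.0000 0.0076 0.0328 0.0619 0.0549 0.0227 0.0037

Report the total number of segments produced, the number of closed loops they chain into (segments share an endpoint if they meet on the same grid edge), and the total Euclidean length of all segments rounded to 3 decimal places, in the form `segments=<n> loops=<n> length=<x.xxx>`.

cell (0,2): code 0100 → (0.945,3.000)–(1.000,2.913)
cell (0,3): code 1000 → (1.000,3.359)–(0.945,3.000)
cell (1,2): code 0110 → (1.000,2.913)–(2.000,2.029)
cell (1,3): code 1101 → (1.109,4.000)–(1.000,3.359)
cell (1,4): code 1000 → (2.000,4.659)–(1.109,4.000)
cell (2,2): code 0110 → (2.000,2.029)–(3.000,2.270)
cell (2,4): code 1001 → (3.000,4.441)–(2.000,4.659)
cell (3,2): code 0010 → (3.000,2.270)–(3.560,3.000)
cell (3,3): code 0011 → (3.560,3.000)–(3.421,4.000)
cell (3,4): code 0001 → (3.421,4.000)–(3.000,4.441)
total: 10 segments, chained into 1 closed loop(s), length Σ = 8.151067

segments=10 loops=1 length=8.151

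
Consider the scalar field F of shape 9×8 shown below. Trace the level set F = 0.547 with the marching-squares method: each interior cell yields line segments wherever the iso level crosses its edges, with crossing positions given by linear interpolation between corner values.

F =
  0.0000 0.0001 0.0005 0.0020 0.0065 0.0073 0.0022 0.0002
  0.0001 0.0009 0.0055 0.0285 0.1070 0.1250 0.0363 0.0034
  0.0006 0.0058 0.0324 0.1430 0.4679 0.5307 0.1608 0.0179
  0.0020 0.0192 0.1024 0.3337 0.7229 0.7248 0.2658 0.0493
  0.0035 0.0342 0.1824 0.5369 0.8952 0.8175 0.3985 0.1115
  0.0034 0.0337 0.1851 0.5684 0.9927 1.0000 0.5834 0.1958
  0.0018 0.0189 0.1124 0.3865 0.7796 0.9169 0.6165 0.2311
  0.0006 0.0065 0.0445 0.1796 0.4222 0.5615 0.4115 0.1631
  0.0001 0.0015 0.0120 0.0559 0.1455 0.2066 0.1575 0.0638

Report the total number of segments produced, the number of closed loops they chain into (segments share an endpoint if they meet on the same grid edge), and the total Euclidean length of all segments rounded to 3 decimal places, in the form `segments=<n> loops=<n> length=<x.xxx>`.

segments=18 loops=1 length=12.771

cell (2,3): code 0100 → (2.310,4.000)–(3.000,3.548)
cell (2,4): code 1100 → (2.084,5.000)–(2.310,4.000)
cell (2,5): code 1000 → (3.000,5.387)–(2.084,5.000)
cell (3,3): code 0110 → (3.000,3.548)–(4.000,3.028)
cell (3,5): code 1001 → (4.000,5.646)–(3.000,5.387)
cell (4,2): code 0100 → (4.321,3.000)–(5.000,2.944)
cell (4,3): code 1110 → (4.000,3.028)–(4.321,3.000)
cell (4,5): code 1101 → (4.803,6.000)–(4.000,5.646)
cell (4,6): code 1000 → (5.000,6.094)–(4.803,6.000)
cell (5,2): code 0010 → (5.000,2.944)–(5.118,3.000)
cell (5,3): code 0111 → (5.118,3.000)–(6.000,3.408)
cell (5,6): code 1001 → (6.000,6.180)–(5.000,6.094)
cell (6,3): code 0010 → (6.000,3.408)–(6.651,4.000)
cell (6,4): code 0111 → (6.651,4.000)–(7.000,4.896)
cell (6,5): code 1011 → (7.000,5.097)–(6.339,6.000)
cell (6,6): code 0001 → (6.339,6.000)–(6.000,6.180)
cell (7,4): code 0010 → (7.000,4.896)–(7.041,5.000)
cell (7,5): code 0001 → (7.041,5.000)–(7.000,5.097)
total: 18 segments, chained into 1 closed loop(s), length Σ = 12.771293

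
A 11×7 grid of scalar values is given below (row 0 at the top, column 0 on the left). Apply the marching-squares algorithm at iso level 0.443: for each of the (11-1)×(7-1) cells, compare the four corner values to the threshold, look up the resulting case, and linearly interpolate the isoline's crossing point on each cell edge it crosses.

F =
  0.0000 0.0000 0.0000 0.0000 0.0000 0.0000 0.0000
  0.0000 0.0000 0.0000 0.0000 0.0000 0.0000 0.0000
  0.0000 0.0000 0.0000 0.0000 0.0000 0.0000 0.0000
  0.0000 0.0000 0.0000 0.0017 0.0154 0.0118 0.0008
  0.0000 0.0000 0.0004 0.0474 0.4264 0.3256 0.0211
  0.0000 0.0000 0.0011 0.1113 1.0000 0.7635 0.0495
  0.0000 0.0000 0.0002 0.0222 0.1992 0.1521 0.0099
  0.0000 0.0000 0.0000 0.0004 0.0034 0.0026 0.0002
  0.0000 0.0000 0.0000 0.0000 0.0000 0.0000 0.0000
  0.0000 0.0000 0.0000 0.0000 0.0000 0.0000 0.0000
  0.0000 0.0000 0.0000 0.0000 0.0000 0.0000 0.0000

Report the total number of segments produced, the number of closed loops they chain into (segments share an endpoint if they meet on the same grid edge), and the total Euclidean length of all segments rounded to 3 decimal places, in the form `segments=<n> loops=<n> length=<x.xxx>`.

cell (4,3): code 0100 → (4.029,4.000)–(5.000,3.373)
cell (4,4): code 1100 → (4.268,5.000)–(4.029,4.000)
cell (4,5): code 1000 → (5.000,5.449)–(4.268,5.000)
cell (5,3): code 0010 → (5.000,3.373)–(5.696,4.000)
cell (5,4): code 0011 → (5.696,4.000)–(5.524,5.000)
cell (5,5): code 0001 → (5.524,5.000)–(5.000,5.449)
total: 6 segments, chained into 1 closed loop(s), length Σ = 5.683539

segments=6 loops=1 length=5.684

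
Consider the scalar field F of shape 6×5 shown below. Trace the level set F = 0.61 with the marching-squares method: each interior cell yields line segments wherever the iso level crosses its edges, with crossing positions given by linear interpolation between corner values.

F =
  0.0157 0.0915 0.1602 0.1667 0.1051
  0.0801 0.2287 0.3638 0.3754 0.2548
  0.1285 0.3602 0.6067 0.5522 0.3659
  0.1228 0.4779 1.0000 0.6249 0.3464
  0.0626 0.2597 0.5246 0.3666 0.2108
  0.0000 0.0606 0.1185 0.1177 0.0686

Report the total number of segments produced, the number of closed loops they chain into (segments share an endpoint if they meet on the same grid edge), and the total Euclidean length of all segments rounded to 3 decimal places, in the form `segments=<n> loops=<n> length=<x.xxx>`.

segments=6 loops=1 length=5.171

cell (2,1): code 0100 → (2.008,2.000)–(3.000,1.253)
cell (2,2): code 1100 → (2.795,3.000)–(2.008,2.000)
cell (2,3): code 1000 → (3.000,3.054)–(2.795,3.000)
cell (3,1): code 0010 → (3.000,1.253)–(3.820,2.000)
cell (3,2): code 0011 → (3.820,2.000)–(3.058,3.000)
cell (3,3): code 0001 → (3.058,3.000)–(3.000,3.054)
total: 6 segments, chained into 1 closed loop(s), length Σ = 5.171450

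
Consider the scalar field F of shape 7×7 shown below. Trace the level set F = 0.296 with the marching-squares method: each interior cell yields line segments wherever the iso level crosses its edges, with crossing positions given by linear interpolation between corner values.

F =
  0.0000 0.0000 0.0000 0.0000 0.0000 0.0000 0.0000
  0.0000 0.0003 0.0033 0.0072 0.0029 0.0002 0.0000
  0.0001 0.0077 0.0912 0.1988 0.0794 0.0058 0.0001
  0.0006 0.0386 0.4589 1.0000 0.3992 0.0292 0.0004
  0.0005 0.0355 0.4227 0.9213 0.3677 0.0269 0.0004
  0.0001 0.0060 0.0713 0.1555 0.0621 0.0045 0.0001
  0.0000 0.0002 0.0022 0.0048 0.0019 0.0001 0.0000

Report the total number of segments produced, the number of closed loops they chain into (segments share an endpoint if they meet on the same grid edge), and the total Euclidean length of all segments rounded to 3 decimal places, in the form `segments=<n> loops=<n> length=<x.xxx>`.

cell (2,1): code 0100 → (2.557,2.000)–(3.000,1.612)
cell (2,2): code 1100 → (2.121,3.000)–(2.557,2.000)
cell (2,3): code 1100 → (2.677,4.000)–(2.121,3.000)
cell (2,4): code 1000 → (3.000,4.279)–(2.677,4.000)
cell (3,1): code 0110 → (3.000,1.612)–(4.000,1.673)
cell (3,4): code 1001 → (4.000,4.210)–(3.000,4.279)
cell (4,1): code 0010 → (4.000,1.673)–(4.361,2.000)
cell (4,2): code 0011 → (4.361,2.000)–(4.817,3.000)
cell (4,3): code 0011 → (4.817,3.000)–(4.235,4.000)
cell (4,4): code 0001 → (4.235,4.000)–(4.000,4.210)
total: 10 segments, chained into 1 closed loop(s), length Σ = 8.312354

segments=10 loops=1 length=8.312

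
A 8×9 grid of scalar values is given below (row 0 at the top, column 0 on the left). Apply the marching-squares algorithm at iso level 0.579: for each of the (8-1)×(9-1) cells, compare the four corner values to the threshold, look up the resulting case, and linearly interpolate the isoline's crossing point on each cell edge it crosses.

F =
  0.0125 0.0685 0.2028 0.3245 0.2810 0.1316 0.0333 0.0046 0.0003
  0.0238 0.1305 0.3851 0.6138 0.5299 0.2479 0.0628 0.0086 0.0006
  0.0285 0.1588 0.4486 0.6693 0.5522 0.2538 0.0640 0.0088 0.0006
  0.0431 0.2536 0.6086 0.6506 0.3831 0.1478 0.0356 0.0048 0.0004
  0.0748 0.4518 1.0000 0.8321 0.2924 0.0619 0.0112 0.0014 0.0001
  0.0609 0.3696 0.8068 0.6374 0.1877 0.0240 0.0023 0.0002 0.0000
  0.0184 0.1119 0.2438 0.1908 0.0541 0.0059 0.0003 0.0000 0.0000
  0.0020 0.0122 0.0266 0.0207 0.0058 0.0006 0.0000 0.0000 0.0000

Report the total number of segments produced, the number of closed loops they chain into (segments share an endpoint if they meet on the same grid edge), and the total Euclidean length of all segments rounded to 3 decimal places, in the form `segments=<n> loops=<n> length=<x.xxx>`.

cell (0,2): code 0100 → (0.880,3.000)–(1.000,2.848)
cell (0,3): code 1000 → (1.000,3.415)–(0.880,3.000)
cell (1,2): code 0110 → (1.000,2.848)–(2.000,2.591)
cell (1,3): code 1001 → (2.000,3.771)–(1.000,3.415)
cell (2,1): code 0100 → (2.815,2.000)–(3.000,1.917)
cell (2,2): code 1110 → (2.000,2.591)–(2.815,2.000)
cell (2,3): code 1001 → (3.000,3.268)–(2.000,3.771)
cell (3,1): code 0110 → (3.000,1.917)–(4.000,1.232)
cell (3,3): code 1001 → (4.000,3.469)–(3.000,3.268)
cell (4,1): code 0110 → (4.000,1.232)–(5.000,1.479)
cell (4,3): code 1001 → (5.000,3.130)–(4.000,3.469)
cell (5,1): code 0010 → (5.000,1.479)–(5.405,2.000)
cell (5,2): code 0011 → (5.405,2.000)–(5.131,3.000)
cell (5,3): code 0001 → (5.131,3.000)–(5.000,3.130)
total: 14 segments, chained into 1 closed loop(s), length Σ = 11.247804

segments=14 loops=1 length=11.248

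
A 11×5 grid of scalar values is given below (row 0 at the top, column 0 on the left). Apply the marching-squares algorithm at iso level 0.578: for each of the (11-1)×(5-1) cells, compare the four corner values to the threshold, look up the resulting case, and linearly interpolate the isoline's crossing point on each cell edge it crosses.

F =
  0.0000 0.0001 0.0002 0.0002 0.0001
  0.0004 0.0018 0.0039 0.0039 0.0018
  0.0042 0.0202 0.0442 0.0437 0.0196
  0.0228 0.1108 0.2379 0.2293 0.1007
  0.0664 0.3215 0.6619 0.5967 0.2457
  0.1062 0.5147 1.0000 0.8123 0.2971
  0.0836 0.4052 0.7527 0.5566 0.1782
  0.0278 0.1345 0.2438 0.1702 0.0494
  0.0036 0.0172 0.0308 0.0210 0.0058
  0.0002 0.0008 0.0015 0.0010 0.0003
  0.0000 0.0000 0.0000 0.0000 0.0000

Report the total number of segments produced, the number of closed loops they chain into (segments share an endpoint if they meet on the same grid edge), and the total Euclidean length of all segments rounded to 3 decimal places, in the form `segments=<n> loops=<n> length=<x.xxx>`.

segments=10 loops=1 length=7.445

cell (3,1): code 0100 → (3.802,2.000)–(4.000,1.754)
cell (3,2): code 1100 → (3.949,3.000)–(3.802,2.000)
cell (3,3): code 1000 → (4.000,3.053)–(3.949,3.000)
cell (4,1): code 0110 → (4.000,1.754)–(5.000,1.130)
cell (4,3): code 1001 → (5.000,3.455)–(4.000,3.053)
cell (5,1): code 0110 → (5.000,1.130)–(6.000,1.497)
cell (5,2): code 1011 → (6.000,2.891)–(5.916,3.000)
cell (5,3): code 0001 → (5.916,3.000)–(5.000,3.455)
cell (6,1): code 0010 → (6.000,1.497)–(6.343,2.000)
cell (6,2): code 0001 → (6.343,2.000)–(6.000,2.891)
total: 10 segments, chained into 1 closed loop(s), length Σ = 7.445458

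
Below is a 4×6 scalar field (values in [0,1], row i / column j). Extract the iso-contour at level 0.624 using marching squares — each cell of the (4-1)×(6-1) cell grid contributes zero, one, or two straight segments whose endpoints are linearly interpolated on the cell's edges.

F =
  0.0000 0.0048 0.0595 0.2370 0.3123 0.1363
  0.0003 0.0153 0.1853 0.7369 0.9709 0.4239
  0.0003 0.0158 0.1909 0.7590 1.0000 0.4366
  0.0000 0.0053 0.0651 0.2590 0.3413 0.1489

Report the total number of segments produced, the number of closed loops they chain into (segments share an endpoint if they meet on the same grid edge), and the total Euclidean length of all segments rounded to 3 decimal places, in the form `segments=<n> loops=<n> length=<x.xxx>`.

cell (0,2): code 0100 → (0.774,3.000)–(1.000,2.795)
cell (0,3): code 1100 → (0.473,4.000)–(0.774,3.000)
cell (0,4): code 1000 → (1.000,4.634)–(0.473,4.000)
cell (1,2): code 0110 → (1.000,2.795)–(2.000,2.762)
cell (1,4): code 1001 → (2.000,4.667)–(1.000,4.634)
cell (2,2): code 0010 → (2.000,2.762)–(2.270,3.000)
cell (2,3): code 0011 → (2.270,3.000)–(2.571,4.000)
cell (2,4): code 0001 → (2.571,4.000)–(2.000,4.667)
total: 8 segments, chained into 1 closed loop(s), length Σ = 6.456710

segments=8 loops=1 length=6.457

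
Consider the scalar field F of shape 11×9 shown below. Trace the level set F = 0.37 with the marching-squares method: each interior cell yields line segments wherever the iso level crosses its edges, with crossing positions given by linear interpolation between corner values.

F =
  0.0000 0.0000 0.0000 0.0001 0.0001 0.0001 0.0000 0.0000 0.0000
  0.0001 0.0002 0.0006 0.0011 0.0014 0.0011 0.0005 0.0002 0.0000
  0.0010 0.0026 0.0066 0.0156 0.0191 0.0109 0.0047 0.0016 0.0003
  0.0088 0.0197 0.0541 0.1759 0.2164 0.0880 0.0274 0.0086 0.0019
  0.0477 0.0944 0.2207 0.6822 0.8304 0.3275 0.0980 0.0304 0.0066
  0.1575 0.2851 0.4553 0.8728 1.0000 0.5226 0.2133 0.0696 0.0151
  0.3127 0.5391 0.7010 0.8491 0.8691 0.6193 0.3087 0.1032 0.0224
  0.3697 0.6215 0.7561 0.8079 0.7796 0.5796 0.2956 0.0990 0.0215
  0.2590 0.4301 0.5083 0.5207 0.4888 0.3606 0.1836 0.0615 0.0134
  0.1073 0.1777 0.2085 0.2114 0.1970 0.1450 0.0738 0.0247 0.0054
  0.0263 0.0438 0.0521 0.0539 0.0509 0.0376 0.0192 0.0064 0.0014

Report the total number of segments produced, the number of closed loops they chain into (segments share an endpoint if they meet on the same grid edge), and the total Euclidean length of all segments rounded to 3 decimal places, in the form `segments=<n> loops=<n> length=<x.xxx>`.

segments=20 loops=1 length=17.230

cell (3,2): code 0100 → (3.383,3.000)–(4.000,2.324)
cell (3,3): code 1100 → (3.250,4.000)–(3.383,3.000)
cell (3,4): code 1000 → (4.000,4.915)–(3.250,4.000)
cell (4,1): code 0100 → (4.636,2.000)–(5.000,1.499)
cell (4,2): code 1110 → (4.000,2.324)–(4.636,2.000)
cell (4,4): code 1101 → (4.218,5.000)–(4.000,4.915)
cell (4,5): code 1000 → (5.000,5.493)–(4.218,5.000)
cell (5,0): code 0100 → (5.334,1.000)–(6.000,0.253)
cell (5,1): code 1110 → (5.000,1.499)–(5.334,1.000)
cell (5,5): code 1001 → (6.000,5.803)–(5.000,5.493)
cell (6,0): code 0110 → (6.000,0.253)–(7.000,0.001)
cell (6,5): code 1001 → (7.000,5.738)–(6.000,5.803)
cell (7,0): code 0110 → (7.000,0.001)–(8.000,0.649)
cell (7,4): code 1011 → (8.000,4.927)–(7.957,5.000)
cell (7,5): code 0001 → (7.957,5.000)–(7.000,5.738)
cell (8,0): code 0010 → (8.000,0.649)–(8.238,1.000)
cell (8,1): code 0011 → (8.238,1.000)–(8.461,2.000)
cell (8,2): code 0011 → (8.461,2.000)–(8.487,3.000)
cell (8,3): code 0011 → (8.487,3.000)–(8.407,4.000)
cell (8,4): code 0001 → (8.407,4.000)–(8.000,4.927)
total: 20 segments, chained into 1 closed loop(s), length Σ = 17.229704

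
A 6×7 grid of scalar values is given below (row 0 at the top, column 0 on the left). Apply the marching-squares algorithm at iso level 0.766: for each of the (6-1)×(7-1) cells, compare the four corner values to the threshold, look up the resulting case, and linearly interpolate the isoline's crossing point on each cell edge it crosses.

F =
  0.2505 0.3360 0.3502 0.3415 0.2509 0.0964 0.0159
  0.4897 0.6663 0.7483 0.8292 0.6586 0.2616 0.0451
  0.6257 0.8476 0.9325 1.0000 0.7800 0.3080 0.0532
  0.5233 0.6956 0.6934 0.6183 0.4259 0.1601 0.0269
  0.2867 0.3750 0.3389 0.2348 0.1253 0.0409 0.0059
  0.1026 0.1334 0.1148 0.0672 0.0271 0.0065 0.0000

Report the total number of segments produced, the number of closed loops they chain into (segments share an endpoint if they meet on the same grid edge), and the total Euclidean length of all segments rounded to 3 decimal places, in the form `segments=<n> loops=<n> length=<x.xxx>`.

segments=12 loops=1 length=8.177

cell (0,2): code 0100 → (0.870,3.000)–(1.000,2.219)
cell (0,3): code 1000 → (1.000,3.370)–(0.870,3.000)
cell (1,0): code 0100 → (1.550,1.000)–(2.000,0.632)
cell (1,1): code 1100 → (1.096,2.000)–(1.550,1.000)
cell (1,2): code 1110 → (1.000,2.219)–(1.096,2.000)
cell (1,3): code 1101 → (1.885,4.000)–(1.000,3.370)
cell (1,4): code 1000 → (2.000,4.030)–(1.885,4.000)
cell (2,0): code 0010 → (2.000,0.632)–(2.537,1.000)
cell (2,1): code 0011 → (2.537,1.000)–(2.696,2.000)
cell (2,2): code 0011 → (2.696,2.000)–(2.613,3.000)
cell (2,3): code 0011 → (2.613,3.000)–(2.040,4.000)
cell (2,4): code 0001 → (2.040,4.000)–(2.000,4.030)
total: 12 segments, chained into 1 closed loop(s), length Σ = 8.176599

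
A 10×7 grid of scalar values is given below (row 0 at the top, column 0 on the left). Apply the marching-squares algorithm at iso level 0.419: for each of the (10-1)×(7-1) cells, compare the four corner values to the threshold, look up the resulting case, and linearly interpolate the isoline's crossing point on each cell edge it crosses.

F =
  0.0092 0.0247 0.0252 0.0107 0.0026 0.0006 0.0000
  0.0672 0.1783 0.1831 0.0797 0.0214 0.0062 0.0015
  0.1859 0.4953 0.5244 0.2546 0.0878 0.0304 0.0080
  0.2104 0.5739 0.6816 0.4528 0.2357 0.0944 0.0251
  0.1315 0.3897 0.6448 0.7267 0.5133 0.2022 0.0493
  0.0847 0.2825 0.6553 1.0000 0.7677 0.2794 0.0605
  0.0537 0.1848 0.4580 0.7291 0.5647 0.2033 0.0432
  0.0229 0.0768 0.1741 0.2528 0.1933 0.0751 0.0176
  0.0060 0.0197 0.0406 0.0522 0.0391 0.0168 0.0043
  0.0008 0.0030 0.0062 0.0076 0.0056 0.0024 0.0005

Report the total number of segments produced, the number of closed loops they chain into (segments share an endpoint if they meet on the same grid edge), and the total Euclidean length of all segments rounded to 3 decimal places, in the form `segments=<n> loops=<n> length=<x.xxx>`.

segments=18 loops=1 length=13.978

cell (1,0): code 0100 → (1.759,1.000)–(2.000,0.753)
cell (1,1): code 1100 → (1.691,2.000)–(1.759,1.000)
cell (1,2): code 1000 → (2.000,2.391)–(1.691,2.000)
cell (2,0): code 0110 → (2.000,0.753)–(3.000,0.574)
cell (2,2): code 1101 → (2.829,3.000)–(2.000,2.391)
cell (2,3): code 1000 → (3.000,3.156)–(2.829,3.000)
cell (3,0): code 0010 → (3.000,0.574)–(3.841,1.000)
cell (3,1): code 0111 → (3.841,1.000)–(4.000,1.115)
cell (3,3): code 1101 → (3.660,4.000)–(3.000,3.156)
cell (3,4): code 1000 → (4.000,4.303)–(3.660,4.000)
cell (4,1): code 0110 → (4.000,1.115)–(5.000,1.366)
cell (4,4): code 1001 → (5.000,4.714)–(4.000,4.303)
cell (5,1): code 0110 → (5.000,1.366)–(6.000,1.857)
cell (5,4): code 1001 → (6.000,4.403)–(5.000,4.714)
cell (6,1): code 0010 → (6.000,1.857)–(6.137,2.000)
cell (6,2): code 0011 → (6.137,2.000)–(6.651,3.000)
cell (6,3): code 0011 → (6.651,3.000)–(6.392,4.000)
cell (6,4): code 0001 → (6.392,4.000)–(6.000,4.403)
total: 18 segments, chained into 1 closed loop(s), length Σ = 13.978452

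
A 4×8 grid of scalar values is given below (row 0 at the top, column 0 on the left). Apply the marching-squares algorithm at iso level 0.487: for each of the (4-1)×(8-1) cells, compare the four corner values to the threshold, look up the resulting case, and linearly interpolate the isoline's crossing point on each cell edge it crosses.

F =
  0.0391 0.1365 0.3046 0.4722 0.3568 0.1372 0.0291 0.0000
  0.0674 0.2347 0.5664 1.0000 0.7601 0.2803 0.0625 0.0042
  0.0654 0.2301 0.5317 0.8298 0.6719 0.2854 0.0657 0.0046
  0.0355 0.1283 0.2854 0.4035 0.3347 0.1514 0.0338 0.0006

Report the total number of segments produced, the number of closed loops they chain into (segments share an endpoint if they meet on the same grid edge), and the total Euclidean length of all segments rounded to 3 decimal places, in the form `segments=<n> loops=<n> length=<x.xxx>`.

cell (0,1): code 0100 → (0.697,2.000)–(1.000,1.761)
cell (0,2): code 1100 → (0.028,3.000)–(0.697,2.000)
cell (0,3): code 1100 → (0.323,4.000)–(0.028,3.000)
cell (0,4): code 1000 → (1.000,4.569)–(0.323,4.000)
cell (1,1): code 0110 → (1.000,1.761)–(2.000,1.852)
cell (1,4): code 1001 → (2.000,4.478)–(1.000,4.569)
cell (2,1): code 0010 → (2.000,1.852)–(2.181,2.000)
cell (2,2): code 0011 → (2.181,2.000)–(2.804,3.000)
cell (2,3): code 0011 → (2.804,3.000)–(2.548,4.000)
cell (2,4): code 0001 → (2.548,4.000)–(2.000,4.478)
total: 10 segments, chained into 1 closed loop(s), length Σ = 8.696956

segments=10 loops=1 length=8.697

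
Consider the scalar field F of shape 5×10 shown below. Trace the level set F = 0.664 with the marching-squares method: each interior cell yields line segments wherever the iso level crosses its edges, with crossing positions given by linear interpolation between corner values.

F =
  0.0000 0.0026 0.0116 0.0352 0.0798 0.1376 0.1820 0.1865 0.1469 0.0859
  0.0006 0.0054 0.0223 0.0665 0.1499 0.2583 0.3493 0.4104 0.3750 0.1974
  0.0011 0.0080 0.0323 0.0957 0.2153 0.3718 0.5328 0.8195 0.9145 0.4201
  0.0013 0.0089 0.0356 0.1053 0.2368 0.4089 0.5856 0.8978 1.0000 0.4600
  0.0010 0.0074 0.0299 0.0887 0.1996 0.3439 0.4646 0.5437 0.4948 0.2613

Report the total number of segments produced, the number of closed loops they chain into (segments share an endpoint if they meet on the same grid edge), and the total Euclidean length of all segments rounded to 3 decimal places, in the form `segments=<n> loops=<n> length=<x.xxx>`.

cell (1,6): code 0100 → (1.620,7.000)–(2.000,6.458)
cell (1,7): code 1100 → (1.536,8.000)–(1.620,7.000)
cell (1,8): code 1000 → (2.000,8.507)–(1.536,8.000)
cell (2,6): code 0110 → (2.000,6.458)–(3.000,6.251)
cell (2,8): code 1001 → (3.000,8.622)–(2.000,8.507)
cell (3,6): code 0010 → (3.000,6.251)–(3.660,7.000)
cell (3,7): code 0011 → (3.660,7.000)–(3.665,8.000)
cell (3,8): code 0001 → (3.665,8.000)–(3.000,8.622)
total: 8 segments, chained into 1 closed loop(s), length Σ = 7.290012

segments=8 loops=1 length=7.290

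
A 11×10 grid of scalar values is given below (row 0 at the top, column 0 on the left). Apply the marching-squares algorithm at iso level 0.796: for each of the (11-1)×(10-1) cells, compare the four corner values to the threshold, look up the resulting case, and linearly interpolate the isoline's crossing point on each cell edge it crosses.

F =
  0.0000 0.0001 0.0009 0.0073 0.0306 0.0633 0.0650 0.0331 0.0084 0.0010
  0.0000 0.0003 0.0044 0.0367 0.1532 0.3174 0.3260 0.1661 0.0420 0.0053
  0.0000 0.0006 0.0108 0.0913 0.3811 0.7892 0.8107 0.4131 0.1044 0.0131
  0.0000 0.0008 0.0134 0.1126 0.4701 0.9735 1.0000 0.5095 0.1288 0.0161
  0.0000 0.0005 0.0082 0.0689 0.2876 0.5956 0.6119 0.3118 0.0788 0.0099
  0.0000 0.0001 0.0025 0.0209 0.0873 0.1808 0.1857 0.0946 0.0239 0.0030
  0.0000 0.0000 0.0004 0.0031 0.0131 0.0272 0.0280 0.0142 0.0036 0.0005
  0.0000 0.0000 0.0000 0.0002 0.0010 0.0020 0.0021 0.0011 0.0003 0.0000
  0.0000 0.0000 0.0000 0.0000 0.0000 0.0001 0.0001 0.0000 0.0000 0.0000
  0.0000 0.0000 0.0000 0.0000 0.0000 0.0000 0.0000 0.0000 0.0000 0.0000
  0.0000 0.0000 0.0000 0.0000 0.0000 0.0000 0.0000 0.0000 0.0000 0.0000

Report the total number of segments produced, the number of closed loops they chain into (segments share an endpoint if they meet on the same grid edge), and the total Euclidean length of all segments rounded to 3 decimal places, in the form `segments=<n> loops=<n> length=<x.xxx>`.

segments=8 loops=1 length=5.405

cell (1,5): code 0100 → (1.970,6.000)–(2.000,5.316)
cell (1,6): code 1000 → (2.000,6.037)–(1.970,6.000)
cell (2,4): code 0100 → (2.037,5.000)–(3.000,4.647)
cell (2,5): code 1110 → (2.000,5.316)–(2.037,5.000)
cell (2,6): code 1001 → (3.000,6.416)–(2.000,6.037)
cell (3,4): code 0010 → (3.000,4.647)–(3.470,5.000)
cell (3,5): code 0011 → (3.470,5.000)–(3.526,6.000)
cell (3,6): code 0001 → (3.526,6.000)–(3.000,6.416)
total: 8 segments, chained into 1 closed loop(s), length Σ = 5.404805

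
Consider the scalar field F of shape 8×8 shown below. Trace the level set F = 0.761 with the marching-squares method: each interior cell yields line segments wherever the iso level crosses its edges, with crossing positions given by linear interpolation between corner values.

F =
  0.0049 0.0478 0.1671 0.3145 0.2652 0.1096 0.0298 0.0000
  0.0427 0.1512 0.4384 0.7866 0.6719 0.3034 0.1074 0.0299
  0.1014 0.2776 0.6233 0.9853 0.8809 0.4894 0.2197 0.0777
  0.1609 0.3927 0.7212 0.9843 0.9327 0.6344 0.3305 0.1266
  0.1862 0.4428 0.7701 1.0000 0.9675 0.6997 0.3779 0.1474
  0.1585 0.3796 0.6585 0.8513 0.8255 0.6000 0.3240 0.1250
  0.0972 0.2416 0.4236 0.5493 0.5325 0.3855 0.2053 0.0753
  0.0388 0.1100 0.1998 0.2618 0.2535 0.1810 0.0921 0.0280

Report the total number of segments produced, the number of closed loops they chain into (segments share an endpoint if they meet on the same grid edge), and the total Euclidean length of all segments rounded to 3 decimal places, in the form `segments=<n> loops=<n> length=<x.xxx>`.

cell (0,2): code 0100 → (0.946,3.000)–(1.000,2.926)
cell (0,3): code 1000 → (1.000,3.223)–(0.946,3.000)
cell (1,2): code 0110 → (1.000,2.926)–(2.000,2.380)
cell (1,3): code 1101 → (1.426,4.000)–(1.000,3.223)
cell (1,4): code 1000 → (2.000,4.306)–(1.426,4.000)
cell (2,2): code 0110 → (2.000,2.380)–(3.000,2.151)
cell (2,4): code 1001 → (3.000,4.576)–(2.000,4.306)
cell (3,1): code 0100 → (3.814,2.000)–(4.000,1.972)
cell (3,2): code 1110 → (3.000,2.151)–(3.814,2.000)
cell (3,4): code 1001 → (4.000,4.771)–(3.000,4.576)
cell (4,1): code 0010 → (4.000,1.972)–(4.082,2.000)
cell (4,2): code 0111 → (4.082,2.000)–(5.000,2.532)
cell (4,4): code 1001 → (5.000,4.286)–(4.000,4.771)
cell (5,2): code 0010 → (5.000,2.532)–(5.299,3.000)
cell (5,3): code 0011 → (5.299,3.000)–(5.220,4.000)
cell (5,4): code 0001 → (5.220,4.000)–(5.000,4.286)
total: 16 segments, chained into 1 closed loop(s), length Σ = 11.271854

segments=16 loops=1 length=11.272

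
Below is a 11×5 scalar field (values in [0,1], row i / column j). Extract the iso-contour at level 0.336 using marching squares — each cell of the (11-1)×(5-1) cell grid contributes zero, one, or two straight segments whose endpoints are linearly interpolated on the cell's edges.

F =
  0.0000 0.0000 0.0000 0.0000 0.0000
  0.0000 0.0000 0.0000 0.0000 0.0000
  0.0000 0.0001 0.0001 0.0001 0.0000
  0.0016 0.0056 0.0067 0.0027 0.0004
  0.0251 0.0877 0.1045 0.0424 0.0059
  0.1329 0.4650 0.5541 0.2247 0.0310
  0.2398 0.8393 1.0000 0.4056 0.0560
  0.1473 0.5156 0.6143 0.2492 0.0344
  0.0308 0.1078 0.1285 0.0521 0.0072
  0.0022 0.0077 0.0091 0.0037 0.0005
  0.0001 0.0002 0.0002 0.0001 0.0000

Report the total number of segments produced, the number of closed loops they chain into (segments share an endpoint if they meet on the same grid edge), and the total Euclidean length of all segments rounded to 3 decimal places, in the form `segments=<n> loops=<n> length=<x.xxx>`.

cell (4,0): code 0100 → (4.658,1.000)–(5.000,0.612)
cell (4,1): code 1100 → (4.515,2.000)–(4.658,1.000)
cell (4,2): code 1000 → (5.000,2.662)–(4.515,2.000)
cell (5,0): code 0110 → (5.000,0.612)–(6.000,0.160)
cell (5,2): code 1101 → (5.615,3.000)–(5.000,2.662)
cell (5,3): code 1000 → (6.000,3.199)–(5.615,3.000)
cell (6,0): code 0110 → (6.000,0.160)–(7.000,0.512)
cell (6,2): code 1011 → (7.000,2.762)–(6.445,3.000)
cell (6,3): code 0001 → (6.445,3.000)–(6.000,3.199)
cell (7,0): code 0010 → (7.000,0.512)–(7.440,1.000)
cell (7,1): code 0011 → (7.440,1.000)–(7.573,2.000)
cell (7,2): code 0001 → (7.573,2.000)–(7.000,2.762)
total: 12 segments, chained into 1 closed loop(s), length Σ = 9.351378

segments=12 loops=1 length=9.351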